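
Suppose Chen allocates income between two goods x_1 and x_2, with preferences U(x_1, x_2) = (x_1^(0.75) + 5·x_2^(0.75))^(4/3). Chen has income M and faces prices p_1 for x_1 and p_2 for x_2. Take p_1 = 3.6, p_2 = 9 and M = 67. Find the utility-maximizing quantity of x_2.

MRS = MU_x_1/MU_x_2 = (1/5)·(x_2/x_1)^(0.25). Set equal to p_1/p_2.
Hence x_2/x_1 = (5·p_1/p_2)^(1/(0.25)), i.e. raised to the 4 power.
Substitute x_2 = (x_2/x_1)·x_1 into the budget: x_1* = M/(p_1 + p_2·(x_2/x_1)).
Numerically x_2/x_1 = 16, so x_1* = 67/(3.6 + 9·16) = 0.4539 and x_2* = 16·0.4539 = 7.2629.

x_2* = 7.2629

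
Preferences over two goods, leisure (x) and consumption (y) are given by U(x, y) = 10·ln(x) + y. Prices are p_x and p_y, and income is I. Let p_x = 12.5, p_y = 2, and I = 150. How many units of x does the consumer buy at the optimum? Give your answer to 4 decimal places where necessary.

So x*(p_x,p_y) = 10·p_y/p_x, independent of income; and y* = (I − 10·p_y)/p_y.
At the given prices: x* = 10·2/12.5 = 1.6.

x* = 1.6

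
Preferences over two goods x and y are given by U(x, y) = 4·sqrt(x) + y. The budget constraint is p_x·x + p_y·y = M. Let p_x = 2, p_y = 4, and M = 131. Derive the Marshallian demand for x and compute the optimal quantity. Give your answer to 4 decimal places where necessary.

x* = 16

Plugging in: x* = (2·4/2)² = 16.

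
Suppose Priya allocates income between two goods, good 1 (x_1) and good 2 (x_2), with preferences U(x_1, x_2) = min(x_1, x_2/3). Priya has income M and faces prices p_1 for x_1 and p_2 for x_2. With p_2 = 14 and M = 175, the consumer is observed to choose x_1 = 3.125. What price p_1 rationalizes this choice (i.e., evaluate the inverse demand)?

With perfect complements, no substitution: consume in ratio x_1:x_2 = 1:3.
Budget: p_1·x_1 + p_2·3·x_1 = M, so (p_1 + 3·p_2)·x_1 = M.
Demand: x_1*(p_1,p_2,M) = M/(p_1 + 3·p_2), x_2* = 3·M/(p_1 + 3·p_2).
Set x_1* = 3.125 in the demand function and solve for p_1: p_1 = 14.

p_1 = 14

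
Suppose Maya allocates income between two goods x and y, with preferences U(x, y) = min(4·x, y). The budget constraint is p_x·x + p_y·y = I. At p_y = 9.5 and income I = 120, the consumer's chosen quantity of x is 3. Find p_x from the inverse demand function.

With perfect complements, no substitution: consume in ratio x:y = 1:4.
Budget: p_x·x + p_y·4·x = I, so (p_x + 4·p_y)·x = I.
Demand: x*(p_x,p_y,I) = I/(p_x + 4·p_y), y* = 4·I/(p_x + 4·p_y).
Set x* = 3 in the demand function and solve for p_x: p_x = 2.

p_x = 2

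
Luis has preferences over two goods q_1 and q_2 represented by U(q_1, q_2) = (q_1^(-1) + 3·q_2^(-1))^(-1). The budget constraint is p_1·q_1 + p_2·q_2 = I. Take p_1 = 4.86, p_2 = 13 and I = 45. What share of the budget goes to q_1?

MU_q_1 ∝ q_1^(-2), MU_q_2 ∝ 3·q_2^(-2), so MRS = (1/3)·(q_2/q_1)^(2) = p_1/p_2.
Hence q_2/q_1 = (3·p_1/p_2)^(1/(2)), i.e. raised to the 0.5 power.
Substitute q_2 = (q_2/q_1)·q_1 into the budget: q_1* = I/(p_1 + p_2·(q_2/q_1)).
Numerically q_2/q_1 = 1.059027, so q_1* = 45/(4.86 + 13·1.059027) = 2.4158 and q_2* = 1.059027·2.4158 = 2.5584.
Expenditure on q_1: 4.86·2.4158 = 11.7408; share = 0.2609.

share on q_1 = 0.2609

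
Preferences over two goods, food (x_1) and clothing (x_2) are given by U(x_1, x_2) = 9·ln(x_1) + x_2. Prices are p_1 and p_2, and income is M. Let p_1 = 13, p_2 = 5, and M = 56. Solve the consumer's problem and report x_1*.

x_1* = 3.4615

MU_x_1 = 9/x_1, MU_x_2 = 1. Tangency: 9/x_1 = p_1/p_2.
So x_1*(p_1,p_2) = 9·p_2/p_1, independent of income; and x_2* = (M − 9·p_2)/p_2.
At the given prices: x_1* = 9·5/13 = 3.4615.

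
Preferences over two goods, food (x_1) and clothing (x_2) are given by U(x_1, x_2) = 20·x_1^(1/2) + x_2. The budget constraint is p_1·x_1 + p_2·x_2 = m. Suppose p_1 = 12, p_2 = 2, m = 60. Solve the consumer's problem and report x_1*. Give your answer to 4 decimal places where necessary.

x_1* = 2.7778

Set MRS = p_1/p_2: 10·x_1^(−1/2) = p_1/p_2.
Solve: √x_1 = 10·p_2/p_1, so x_1*(p_1,p_2) = (10·p_2/p_1)², and x_2* = (m − p_1·x_1*)/p_2.
Plugging in: x_1* = (10·2/12)² = 2.7778.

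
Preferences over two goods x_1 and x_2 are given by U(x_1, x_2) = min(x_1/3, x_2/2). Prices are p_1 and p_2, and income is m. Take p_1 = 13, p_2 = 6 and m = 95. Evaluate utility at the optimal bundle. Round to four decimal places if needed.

Leontief preferences: the optimum is at the kink where x_1/3 = x_2/2, i.e. x_2 = (2/3)·x_1.
Budget: p_1·x_1 + p_2·(2/3)·x_1 = m, so (3·p_1 + 2·p_2)·x_1 = 3·m.
Demand: x_1*(p_1,p_2,m) = 3·m/(3·p_1 + 2·p_2), x_2* = 2·m/(3·p_1 + 2·p_2).
Here 3·13 + 2·6 = 51, giving x_1* = 5.5882 and x_2* = 3.7255.
Utility at the optimum: U(5.5882, 3.7255) = 1.8627.

V = 1.8627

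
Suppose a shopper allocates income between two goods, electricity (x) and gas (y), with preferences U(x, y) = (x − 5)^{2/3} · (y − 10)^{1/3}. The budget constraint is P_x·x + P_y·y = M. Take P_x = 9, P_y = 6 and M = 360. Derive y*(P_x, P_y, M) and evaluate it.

MRS = 2·(y−10)/(x−5). Tangency with P_x/P_y gives y−10 = (1/2)·(P_x/P_y)·(x−5).
Substituting into the budget: x* = 5 + 2/3·(M − 5·P_x − 10·P_y)/P_x, and y* = 10 + 1/3·(…)/P_y.
Discretionary income = 360 − 5·9 − 10·6 = 255; y* = 10 + 1/3·255/6 = 24.1667.

y* = 24.1667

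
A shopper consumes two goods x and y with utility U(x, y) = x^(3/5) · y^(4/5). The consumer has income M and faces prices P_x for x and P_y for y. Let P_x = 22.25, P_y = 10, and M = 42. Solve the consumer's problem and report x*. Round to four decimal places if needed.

Tangency: MRS = (3/4)·y/x = P_x/P_y.
So 0.6·P_y·y = 0.8·P_x·x; combined with the budget, a share 3/7 of income goes to x.
Demand: x*(P_x,P_y,M) = 3/7·M/P_x and y* = 4/7·M/P_y.
At P_x=22.25, P_y=10, M=42: x* = 3/7·42/22.25 = 0.809.

x* = 0.809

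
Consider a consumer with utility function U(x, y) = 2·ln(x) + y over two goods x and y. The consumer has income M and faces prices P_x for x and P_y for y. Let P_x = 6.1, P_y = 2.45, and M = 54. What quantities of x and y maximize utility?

MU_x = 2/x, MU_y = 1. Tangency: 2/x = P_x/P_y.
So x*(P_x,P_y) = 2·P_y/P_x, independent of income; and y* = (M − 2·P_y)/P_y.
At the given prices: x* = 2·2.45/6.1 = 0.8033, and y* = 20.0408.

x* = 0.8033, y* = 20.0408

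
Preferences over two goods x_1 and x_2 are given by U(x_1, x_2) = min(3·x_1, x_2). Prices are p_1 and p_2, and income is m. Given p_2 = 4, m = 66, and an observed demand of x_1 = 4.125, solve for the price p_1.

Leontief preferences: the optimum is at the kink where x_1/1 = x_2/3, i.e. x_2 = 3·x_1.
Budget: p_1·x_1 + p_2·3·x_1 = m, so (p_1 + 3·p_2)·x_1 = m.
Demand: x_1*(p_1,p_2,m) = m/(p_1 + 3·p_2), x_2* = 3·m/(p_1 + 3·p_2).
Set x_1* = 4.125 in the demand function and solve for p_1: p_1 = 4.

p_1 = 4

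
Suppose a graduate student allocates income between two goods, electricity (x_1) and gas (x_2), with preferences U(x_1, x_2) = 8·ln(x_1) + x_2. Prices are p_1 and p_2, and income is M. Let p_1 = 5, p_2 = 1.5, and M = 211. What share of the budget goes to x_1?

share on x_1 = 0.0569

At the given prices: x_1* = 8·1.5/5 = 2.4, and x_2* = 132.6667.
Expenditure on x_1: 5·2.4 = 12; share = 0.0569.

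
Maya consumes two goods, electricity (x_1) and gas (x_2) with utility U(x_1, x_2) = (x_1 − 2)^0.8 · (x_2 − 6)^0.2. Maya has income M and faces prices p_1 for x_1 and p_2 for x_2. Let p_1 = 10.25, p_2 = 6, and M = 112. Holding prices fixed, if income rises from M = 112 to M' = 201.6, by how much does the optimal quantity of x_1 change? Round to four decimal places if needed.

Δx_1* = 6.9932

This is Cobb-Douglas in (x_1−2, x_2−6): tangency gives 0.8·p_2·(x_2−6) = 0.2·p_1·(x_1−2).
After buying the subsistence bundle (2, 6), a share 0.8 of the remaining income goes to x_1: x_1* = 2 + 0.8·(M − 2p_1 − 6p_2)/p_1.
Discretionary income = 112 − 2·10.25 − 6·6 = 55.5; x_1* = 2 + 0.8·55.5/10.25 = 6.3317.
At M' = 201.6: x_1* = 13.3249. Change: 13.3249 − 6.3317 = 6.9932.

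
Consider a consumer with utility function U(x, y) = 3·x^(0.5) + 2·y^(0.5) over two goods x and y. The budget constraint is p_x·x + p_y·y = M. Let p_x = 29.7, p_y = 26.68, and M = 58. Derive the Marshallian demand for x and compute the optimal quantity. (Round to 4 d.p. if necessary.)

MRS = MU_x/MU_y = (3/2)·(y/x)^(0.5). Set equal to p_x/p_y.
Hence y/x = ((2/3)·p_x/p_y)^(1/(0.5)), i.e. raised to the 2 power.
Substitute y = (y/x)·x into the budget: x* = M/(p_x + p_y·(y/x)).
Numerically y/x = 0.550755, so x* = 58/(29.7 + 26.68·0.550755) = 1.3065.

x* = 1.3065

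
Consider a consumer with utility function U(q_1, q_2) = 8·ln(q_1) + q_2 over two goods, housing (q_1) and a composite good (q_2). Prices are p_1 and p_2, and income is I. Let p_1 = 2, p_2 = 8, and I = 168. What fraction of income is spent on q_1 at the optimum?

share on q_1 = 0.381

Set MRS = p_1/p_2: (8/q_1)/1 = p_1/p_2.
So q_1*(p_1,p_2) = 8·p_2/p_1, independent of income; and q_2* = (I − 8·p_2)/p_2.
At the given prices: q_1* = 8·8/2 = 32, and q_2* = 13.
Expenditure on q_1: 2·32 = 64; share = 0.381.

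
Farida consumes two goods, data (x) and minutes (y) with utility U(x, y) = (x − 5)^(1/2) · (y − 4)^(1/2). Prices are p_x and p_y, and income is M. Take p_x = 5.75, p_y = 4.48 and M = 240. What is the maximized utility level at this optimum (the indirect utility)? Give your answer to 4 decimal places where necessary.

This is Cobb-Douglas in (x−5, y−4): tangency gives 0.5·p_y·(y−4) = 0.5·p_x·(x−5).
Substituting into the budget: x* = 5 + 0.5·(M − 5·p_x − 4·p_y)/p_x, and y* = 4 + 0.5·(…)/p_y.
Discretionary income = 240 − 5·5.75 − 4·4.48 = 193.33; x* = 5 + 0.5·193.33/5.75 = 21.8113; y* = 4 + 0.5·193.33/4.48 = 25.577.
Utility at the optimum: U(21.8113, 25.577) = 19.0457.

V = 19.0457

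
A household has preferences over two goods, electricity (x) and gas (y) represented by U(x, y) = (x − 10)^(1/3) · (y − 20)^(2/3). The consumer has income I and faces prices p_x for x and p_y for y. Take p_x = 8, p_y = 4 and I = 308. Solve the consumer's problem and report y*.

y* = 44.6667

This is Cobb-Douglas in (x−10, y−20): tangency gives 1/3·p_y·(y−20) = 2/3·p_x·(x−10).
Substituting into the budget: x* = 10 + 1/3·(I − 10·p_x − 20·p_y)/p_x, and y* = 20 + 2/3·(…)/p_y.
Discretionary income = 308 − 10·8 − 20·4 = 148; y* = 20 + 2/3·148/4 = 44.6667.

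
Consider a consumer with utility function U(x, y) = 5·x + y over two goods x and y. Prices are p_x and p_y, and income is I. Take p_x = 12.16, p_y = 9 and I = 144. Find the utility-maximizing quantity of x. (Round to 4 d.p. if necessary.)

Perfect substitutes: compare marginal utility per dollar. 5/p_x vs 1/p_y → 0.4112 vs 0.1111.
x gives more utility per dollar, so spend all income on x: x* = I/p_x, y* = 0.
Numerically: x* = 11.8421, y* = 0.

x* = 11.8421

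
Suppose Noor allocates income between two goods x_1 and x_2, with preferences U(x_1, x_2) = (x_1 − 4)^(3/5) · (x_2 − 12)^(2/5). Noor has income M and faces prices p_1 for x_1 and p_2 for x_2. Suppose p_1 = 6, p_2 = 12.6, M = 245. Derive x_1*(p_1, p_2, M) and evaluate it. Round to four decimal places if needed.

Let x_1' = x_1−4, x_2' = x_2−12. MRS = (3/2)·x_2'/x_1' = p_1/p_2.
After buying the subsistence bundle (4, 12), a share 0.6 of the remaining income goes to x_1: x_1* = 4 + 0.6·(M − 4p_1 − 12p_2)/p_1.
Discretionary income = 245 − 4·6 − 12·12.6 = 69.8; x_1* = 4 + 0.6·69.8/6 = 10.98.

x_1* = 10.98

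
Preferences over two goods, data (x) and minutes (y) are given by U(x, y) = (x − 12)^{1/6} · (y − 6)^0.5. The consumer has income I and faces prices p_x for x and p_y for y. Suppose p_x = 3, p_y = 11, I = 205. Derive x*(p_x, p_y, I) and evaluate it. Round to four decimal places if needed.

x* = 20.5833

Let x' = x−12, y' = y−6. MRS = (1/3)·y'/x' = p_x/p_y.
Substituting into the budget: x* = 12 + 0.25·(I − 12·p_x − 6·p_y)/p_x, and y* = 6 + 0.75·(…)/p_y.
Discretionary income = 205 − 12·3 − 6·11 = 103; x* = 12 + 0.25·103/3 = 20.5833.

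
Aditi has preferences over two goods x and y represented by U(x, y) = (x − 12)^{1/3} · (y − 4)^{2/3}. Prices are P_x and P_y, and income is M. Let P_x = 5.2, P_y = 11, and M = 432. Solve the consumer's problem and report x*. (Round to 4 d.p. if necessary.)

x* = 32.8718

MRS = (1/2)·(y−4)/(x−12). Tangency with P_x/P_y gives y−4 = 2·(P_x/P_y)·(x−12).
Substituting into the budget: x* = 12 + 1/3·(M − 12·P_x − 4·P_y)/P_x, and y* = 4 + 2/3·(…)/P_y.
Discretionary income = 432 − 12·5.2 − 4·11 = 325.6; x* = 12 + 1/3·325.6/5.2 = 32.8718.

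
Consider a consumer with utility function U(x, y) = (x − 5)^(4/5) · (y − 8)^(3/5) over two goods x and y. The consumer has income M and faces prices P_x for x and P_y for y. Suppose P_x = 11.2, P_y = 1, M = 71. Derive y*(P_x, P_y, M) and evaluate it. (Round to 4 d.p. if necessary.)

Let x' = x−5, y' = y−8. MRS = (4/3)·y'/x' = P_x/P_y.
After buying the subsistence bundle (5, 8), a share 4/7 of the remaining income goes to x: x* = 5 + 4/7·(M − 5P_x − 8P_y)/P_x.
Discretionary income = 71 − 5·11.2 − 8·1 = 7; y* = 8 + 3/7·7/1 = 11.

y* = 11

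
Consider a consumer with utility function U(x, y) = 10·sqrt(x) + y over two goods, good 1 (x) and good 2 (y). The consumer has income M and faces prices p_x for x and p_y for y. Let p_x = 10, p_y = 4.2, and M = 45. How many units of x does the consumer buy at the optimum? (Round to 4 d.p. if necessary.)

x* = 4.41

Utility is quasi-linear in y; the FOC for x is 5/√x = p_x/p_y.
Thus x* = (5·p_y/p_x)² — independent of M — with the rest of income spent on y.
Plugging in: x* = (5·4.2/10)² = 4.41.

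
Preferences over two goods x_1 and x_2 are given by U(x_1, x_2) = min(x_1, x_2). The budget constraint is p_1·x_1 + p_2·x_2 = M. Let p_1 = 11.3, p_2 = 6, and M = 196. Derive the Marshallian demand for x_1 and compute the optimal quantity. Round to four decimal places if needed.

Leontief preferences: the optimum is at the kink where x_1/1 = x_2/1, i.e. x_2 = x_1.
Budget: p_1·x_1 + p_2·x_1 = M, so (p_1 + p_2)·x_1 = M.
Demand: x_1*(p_1,p_2,M) = M/(p_1 + p_2), x_2* = M/(p_1 + p_2).
Here 11.3 + 6 = 17.3, giving x_1* = 11.3295.

x_1* = 11.3295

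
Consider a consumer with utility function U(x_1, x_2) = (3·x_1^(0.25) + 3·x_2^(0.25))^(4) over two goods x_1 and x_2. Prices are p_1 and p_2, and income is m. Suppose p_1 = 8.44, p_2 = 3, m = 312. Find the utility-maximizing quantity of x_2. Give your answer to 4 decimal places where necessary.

MU_x_1 ∝ 3·x_1^(-0.75), MU_x_2 ∝ 3·x_2^(-0.75), so MRS = (x_2/x_1)^(0.75) = p_1/p_2.
Solve for the ratio: x_2/x_1 = [p_1/p_2]^(4/3).
With the ratio pinned down, the budget gives x_1* = m/(p_1 + p_2·(x_2/x_1)) and x_2* = (x_2/x_1)·x_1*.
Numerically x_2/x_1 = 3.971564, so x_1* = 312/(8.44 + 3·3.971564) = 15.3282 and x_2* = 3.971564·15.3282 = 60.8768.

x_2* = 60.8768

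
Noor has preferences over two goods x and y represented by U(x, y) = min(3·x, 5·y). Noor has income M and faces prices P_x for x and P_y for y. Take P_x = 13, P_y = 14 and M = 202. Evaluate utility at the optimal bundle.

V = 28.3178

Leontief preferences: the optimum is at the kink where x/5 = y/3, i.e. y = (3/5)·x.
Budget: P_x·x + P_y·(3/5)·x = M, so (5·P_x + 3·P_y)·x = 5·M.
Demand: x*(P_x,P_y,M) = 5·M/(5·P_x + 3·P_y), y* = 3·M/(5·P_x + 3·P_y).
Here 5·13 + 3·14 = 107, giving x* = 9.4393 and y* = 5.6636.
Utility at the optimum: U(9.4393, 5.6636) = 28.3178.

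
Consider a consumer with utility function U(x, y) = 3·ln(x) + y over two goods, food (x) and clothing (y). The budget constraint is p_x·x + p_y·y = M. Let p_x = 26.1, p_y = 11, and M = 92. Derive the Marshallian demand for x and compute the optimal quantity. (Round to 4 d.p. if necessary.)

x* = 1.2644

Set MRS = p_x/p_y: (3/x)/1 = p_x/p_y.
So x*(p_x,p_y) = 3·p_y/p_x, independent of income; and y* = (M − 3·p_y)/p_y.
At the given prices: x* = 3·11/26.1 = 1.2644.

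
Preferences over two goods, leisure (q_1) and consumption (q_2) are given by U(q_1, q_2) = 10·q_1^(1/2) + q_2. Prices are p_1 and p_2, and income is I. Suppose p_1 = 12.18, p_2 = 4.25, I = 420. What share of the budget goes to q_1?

share on q_1 = 0.0883

Set MRS = p_1/p_2: 5·q_1^(−1/2) = p_1/p_2.
Thus q_1* = (5·p_2/p_1)² — independent of I — with the rest of income spent on q_2.
Plugging in: q_1* = (5·4.25/12.18)² = 3.0439, q_2* = 90.1002.
Expenditure on q_1: 12.18·3.0439 = 37.0741; share = 0.0883.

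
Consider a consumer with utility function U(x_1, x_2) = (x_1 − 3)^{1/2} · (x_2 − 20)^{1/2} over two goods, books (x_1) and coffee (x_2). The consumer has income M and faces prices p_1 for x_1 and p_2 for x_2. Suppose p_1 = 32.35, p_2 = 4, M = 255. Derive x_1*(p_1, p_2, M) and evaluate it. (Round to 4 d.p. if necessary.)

Let x_1' = x_1−3, x_2' = x_2−20. MRS = x_2'/x_1' = p_1/p_2.
Substituting into the budget: x_1* = 3 + 0.5·(M − 3·p_1 − 20·p_2)/p_1, and x_2* = 20 + 0.5·(…)/p_2.
Discretionary income = 255 − 3·32.35 − 20·4 = 77.95; x_1* = 3 + 0.5·77.95/32.35 = 4.2048.

x_1* = 4.2048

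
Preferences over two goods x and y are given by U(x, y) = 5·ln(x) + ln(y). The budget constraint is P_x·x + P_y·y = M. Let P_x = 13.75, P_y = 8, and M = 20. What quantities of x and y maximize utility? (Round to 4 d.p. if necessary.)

x* = 1.2121, y* = 0.4167

MU_x/MU_y = (5·y)/(x); tangency sets this equal to P_x/P_y.
Rearranging, P_y·y = (1/5)·P_x·x. Substituting into the budget gives P_x·x·(1 + (1/5)) = M.
Demand: x*(P_x,P_y,M) = 5/6·M/P_x and y* = 1/6·M/P_y.
At P_x=13.75, P_y=8, M=20: x* = 5/6·20/13.75 = 1.2121, y* = 0.4167.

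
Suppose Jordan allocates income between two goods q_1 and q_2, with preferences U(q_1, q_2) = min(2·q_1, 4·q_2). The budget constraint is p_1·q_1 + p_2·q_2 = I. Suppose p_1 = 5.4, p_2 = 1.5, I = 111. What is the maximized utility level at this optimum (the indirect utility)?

Here 4·5.4 + 2·1.5 = 24.6, giving q_1* = 18.0488 and q_2* = 9.0244.
Utility at the optimum: U(18.0488, 9.0244) = 36.0976.

V = 36.0976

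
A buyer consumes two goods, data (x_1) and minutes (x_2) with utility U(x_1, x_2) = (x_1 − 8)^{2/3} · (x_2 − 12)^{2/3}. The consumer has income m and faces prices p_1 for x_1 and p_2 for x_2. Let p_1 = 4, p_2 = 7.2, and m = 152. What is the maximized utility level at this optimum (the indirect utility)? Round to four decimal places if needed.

V = 4.5795

Let x_1' = x_1−8, x_2' = x_2−12. MRS = x_2'/x_1' = p_1/p_2.
Substituting into the budget: x_1* = 8 + 0.5·(m − 8·p_1 − 12·p_2)/p_1, and x_2* = 12 + 0.5·(…)/p_2.
Discretionary income = 152 − 8·4 − 12·7.2 = 33.6; x_1* = 8 + 0.5·33.6/4 = 12.2; x_2* = 12 + 0.5·33.6/7.2 = 14.3333.
Utility at the optimum: U(12.2, 14.3333) = 4.5795.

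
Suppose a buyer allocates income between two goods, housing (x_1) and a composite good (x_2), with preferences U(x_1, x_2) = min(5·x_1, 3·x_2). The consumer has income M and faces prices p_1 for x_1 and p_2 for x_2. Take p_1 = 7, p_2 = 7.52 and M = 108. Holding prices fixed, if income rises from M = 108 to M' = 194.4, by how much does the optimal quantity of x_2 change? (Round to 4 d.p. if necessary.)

Δx_2* = 7.372

Leontief preferences: the optimum is at the kink where x_1/3 = x_2/5, i.e. x_2 = (5/3)·x_1.
Budget: p_1·x_1 + p_2·(5/3)·x_1 = M, so (3·p_1 + 5·p_2)·x_1 = 3·M.
Demand: x_1*(p_1,p_2,M) = 3·M/(3·p_1 + 5·p_2), x_2* = 5·M/(3·p_1 + 5·p_2).
Here 3·7 + 5·7.52 = 58.6, giving x_2* = 9.215.
At M' = 194.4: x_2* = 16.587. Change: 16.587 − 9.215 = 7.372.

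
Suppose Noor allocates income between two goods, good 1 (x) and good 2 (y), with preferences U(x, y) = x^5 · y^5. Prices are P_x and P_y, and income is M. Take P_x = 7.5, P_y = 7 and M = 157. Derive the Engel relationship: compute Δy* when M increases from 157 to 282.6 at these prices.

Δy* = 8.9714

Tangency: MRS = y/x = P_x/P_y.
So 5·P_y·y = 5·P_x·x; combined with the budget, a share 0.5 of income goes to x.
Demand: x*(P_x,P_y,M) = 0.5·M/P_x and y* = 0.5·M/P_y.
At P_x=7.5, P_y=7, M=157: y* = 0.5·157/7 = 11.2143.
At M' = 282.6: y* = 20.1857. Change: 20.1857 − 11.2143 = 8.9714.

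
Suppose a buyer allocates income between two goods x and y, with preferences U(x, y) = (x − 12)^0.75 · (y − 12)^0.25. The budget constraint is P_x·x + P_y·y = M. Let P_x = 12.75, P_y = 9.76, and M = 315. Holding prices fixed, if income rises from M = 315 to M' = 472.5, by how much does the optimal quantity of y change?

Δy* = 4.0343

Let x' = x−12, y' = y−12. MRS = 3·y'/x' = P_x/P_y.
After buying the subsistence bundle (12, 12), a share 0.75 of the remaining income goes to x: x* = 12 + 0.75·(M − 12P_x − 12P_y)/P_x.
Discretionary income = 315 − 12·12.75 − 12·9.76 = 44.88; y* = 12 + 0.25·44.88/9.76 = 13.1496.
At M' = 472.5: y* = 17.1839. Change: 17.1839 − 13.1496 = 4.0343.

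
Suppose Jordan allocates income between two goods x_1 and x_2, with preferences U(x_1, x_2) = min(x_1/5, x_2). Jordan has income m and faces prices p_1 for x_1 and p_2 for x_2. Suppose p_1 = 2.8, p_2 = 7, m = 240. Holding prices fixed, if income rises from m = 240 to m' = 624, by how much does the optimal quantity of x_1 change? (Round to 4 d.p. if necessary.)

Δx_1* = 91.4286

With perfect complements, no substitution: consume in ratio x_1:x_2 = 5:1.
Budget: p_1·x_1 + p_2·(1/5)·x_1 = m, so (5·p_1 + p_2)·x_1 = 5·m.
Demand: x_1*(p_1,p_2,m) = 5·m/(5·p_1 + p_2), x_2* = m/(5·p_1 + p_2).
Here 5·2.8 + 7 = 21, giving x_1* = 57.1429.
At m' = 624: x_1* = 148.5714. Change: 148.5714 − 57.1429 = 91.4286.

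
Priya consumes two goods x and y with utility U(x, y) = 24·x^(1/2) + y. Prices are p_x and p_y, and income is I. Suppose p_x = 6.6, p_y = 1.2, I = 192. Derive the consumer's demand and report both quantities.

x* = 4.7603, y* = 133.8182

Plugging in: x* = (12·1.2/6.6)² = 4.7603, y* = 133.8182.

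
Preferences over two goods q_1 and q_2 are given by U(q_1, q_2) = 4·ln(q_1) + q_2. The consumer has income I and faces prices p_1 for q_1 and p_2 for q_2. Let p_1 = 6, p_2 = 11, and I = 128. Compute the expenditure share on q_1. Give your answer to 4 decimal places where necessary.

share on q_1 = 0.3438

At the given prices: q_1* = 4·11/6 = 7.3333, and q_2* = 7.6364.
Expenditure on q_1: 6·7.3333 = 44; share = 0.3438.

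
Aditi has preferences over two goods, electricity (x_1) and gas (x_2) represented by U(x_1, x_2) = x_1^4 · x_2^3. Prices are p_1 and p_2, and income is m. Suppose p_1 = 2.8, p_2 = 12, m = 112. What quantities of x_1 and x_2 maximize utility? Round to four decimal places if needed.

The MRS is (4/3)·x_2/x_1. Set MRS = p_1/p_2.
So 4·p_2·x_2 = 3·p_1·x_1; combined with the budget, a share 4/7 of income goes to x_1.
Demand: x_1*(p_1,p_2,m) = 4/7·m/p_1 and x_2* = 3/7·m/p_2.
At p_1=2.8, p_2=12, m=112: x_1* = 4/7·112/2.8 = 22.8571, x_2* = 4.

x_1* = 22.8571, x_2* = 4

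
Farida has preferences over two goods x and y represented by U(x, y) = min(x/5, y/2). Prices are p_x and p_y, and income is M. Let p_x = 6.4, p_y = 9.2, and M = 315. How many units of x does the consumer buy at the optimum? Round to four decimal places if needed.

x* = 31.25

With perfect complements, no substitution: consume in ratio x:y = 5:2.
Budget: p_x·x + p_y·(2/5)·x = M, so (5·p_x + 2·p_y)·x = 5·M.
Demand: x*(p_x,p_y,M) = 5·M/(5·p_x + 2·p_y), y* = 2·M/(5·p_x + 2·p_y).
Here 5·6.4 + 2·9.2 = 50.4, giving x* = 31.25.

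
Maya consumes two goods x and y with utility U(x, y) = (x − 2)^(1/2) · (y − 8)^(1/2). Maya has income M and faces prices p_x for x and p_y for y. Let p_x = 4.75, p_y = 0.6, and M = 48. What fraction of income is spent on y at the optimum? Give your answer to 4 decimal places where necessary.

Let x' = x−2, y' = y−8. MRS = y'/x' = p_x/p_y.
After buying the subsistence bundle (2, 8), a share 0.5 of the remaining income goes to x: x* = 2 + 0.5·(M − 2p_x − 8p_y)/p_x.
Discretionary income = 48 − 2·4.75 − 8·0.6 = 33.7; x* = 2 + 0.5·33.7/4.75 = 5.5474; y* = 8 + 0.5·33.7/0.6 = 36.0833.
Expenditure on y: 0.6·36.0833 = 21.65; share = 0.451.

share on y = 0.451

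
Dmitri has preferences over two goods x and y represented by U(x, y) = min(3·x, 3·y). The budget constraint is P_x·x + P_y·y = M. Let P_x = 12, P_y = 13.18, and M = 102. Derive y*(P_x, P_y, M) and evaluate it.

Here 3·12 + 3·13.18 = 75.54, giving y* = 4.0508.

y* = 4.0508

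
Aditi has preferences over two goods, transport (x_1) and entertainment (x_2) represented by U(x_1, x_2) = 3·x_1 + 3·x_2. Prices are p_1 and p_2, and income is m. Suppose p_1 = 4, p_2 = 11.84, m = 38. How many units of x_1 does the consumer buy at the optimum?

x_1* = 9.5

Linear utility — the consumer picks whichever good has higher MU/price: 3/4 = 0.75 vs 3/11.84 = 0.2534.
x_1 gives more utility per dollar, so spend all income on x_1: x_1* = m/p_1, x_2* = 0.
Numerically: x_1* = 9.5, x_2* = 0.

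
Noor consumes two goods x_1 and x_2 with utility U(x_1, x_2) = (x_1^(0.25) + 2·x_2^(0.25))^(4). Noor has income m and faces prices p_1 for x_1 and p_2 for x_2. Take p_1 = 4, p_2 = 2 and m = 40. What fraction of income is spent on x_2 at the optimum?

MRS = MU_x_1/MU_x_2 = (1/2)·(x_2/x_1)^(0.75). Set equal to p_1/p_2.
Hence x_2/x_1 = (2·p_1/p_2)^(1/(0.75)), i.e. raised to the 4/3 power.
With the ratio pinned down, the budget gives x_1* = m/(p_1 + p_2·(x_2/x_1)) and x_2* = (x_2/x_1)·x_1*.
Numerically x_2/x_1 = 6.349604, so x_1* = 40/(4 + 2·6.349604) = 2.3953 and x_2* = 6.349604·2.3953 = 15.2094.
Expenditure on x_2: 2·15.2094 = 30.4187; share = 0.7605.

share on x_2 = 0.7605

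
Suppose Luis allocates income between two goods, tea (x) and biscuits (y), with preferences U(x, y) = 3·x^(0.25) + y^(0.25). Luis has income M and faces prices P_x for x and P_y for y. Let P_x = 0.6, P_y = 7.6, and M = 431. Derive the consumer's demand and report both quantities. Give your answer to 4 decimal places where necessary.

x* = 653.5365, y* = 5.1155

Substitute y = (y/x)·x into the budget: x* = M/(P_x + P_y·(y/x)).
Numerically y/x = 0.007827, so x* = 431/(0.6 + 7.6·0.007827) = 653.5365 and y* = 0.007827·653.5365 = 5.1155.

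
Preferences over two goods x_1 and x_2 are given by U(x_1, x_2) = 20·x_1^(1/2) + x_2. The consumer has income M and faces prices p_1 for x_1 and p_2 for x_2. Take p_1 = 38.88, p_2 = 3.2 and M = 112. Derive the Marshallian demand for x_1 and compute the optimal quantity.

Set MRS = p_1/p_2: 10·x_1^(−1/2) = p_1/p_2.
Solve: √x_1 = 10·p_2/p_1, so x_1*(p_1,p_2) = (10·p_2/p_1)², and x_2* = (M − p_1·x_1*)/p_2.
Plugging in: x_1* = (10·3.2/38.88)² = 0.6774.

x_1* = 0.6774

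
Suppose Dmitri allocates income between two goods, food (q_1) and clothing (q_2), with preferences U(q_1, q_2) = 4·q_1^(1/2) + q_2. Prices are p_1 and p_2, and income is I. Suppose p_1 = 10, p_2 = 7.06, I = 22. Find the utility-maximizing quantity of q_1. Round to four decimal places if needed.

Solve: √q_1 = 2·p_2/p_1, so q_1*(p_1,p_2) = (2·p_2/p_1)², and q_2* = (I − p_1·q_1*)/p_2.
Plugging in: q_1* = (2·7.06/10)² = 1.9937.

q_1* = 1.9937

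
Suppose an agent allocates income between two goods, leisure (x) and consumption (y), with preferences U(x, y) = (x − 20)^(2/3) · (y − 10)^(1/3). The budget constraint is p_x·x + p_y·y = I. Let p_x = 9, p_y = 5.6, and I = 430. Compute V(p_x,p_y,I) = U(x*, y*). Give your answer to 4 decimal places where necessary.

After buying the subsistence bundle (20, 10), a share 2/3 of the remaining income goes to x: x* = 20 + 2/3·(I − 20p_x − 10p_y)/p_x.
Discretionary income = 430 − 20·9 − 10·5.6 = 194; x* = 20 + 2/3·194/9 = 34.3704; y* = 10 + 1/3·194/5.6 = 21.5476.
Utility at the optimum: U(34.3704, 21.5476) = 13.3601.

V = 13.3601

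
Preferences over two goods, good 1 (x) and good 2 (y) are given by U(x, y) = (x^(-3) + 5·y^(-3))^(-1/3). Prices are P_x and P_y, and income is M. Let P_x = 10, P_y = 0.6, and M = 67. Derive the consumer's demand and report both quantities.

MRS = MU_x/MU_y = (1/5)·(y/x)^(4). Set equal to P_x/P_y.
Solve for the ratio: y/x = [5·P_x/P_y]^(0.25).
Substitute y = (y/x)·x into the budget: x* = M/(P_x + P_y·(y/x)).
Numerically y/x = 3.021375, so x* = 67/(10 + 0.6·3.021375) = 5.6718 and y* = 3.021375·5.6718 = 17.1366.

x* = 5.6718, y* = 17.1366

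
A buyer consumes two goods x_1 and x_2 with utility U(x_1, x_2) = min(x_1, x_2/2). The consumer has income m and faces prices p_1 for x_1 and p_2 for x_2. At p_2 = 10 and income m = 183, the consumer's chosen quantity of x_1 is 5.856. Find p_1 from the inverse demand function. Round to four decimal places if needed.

p_1 = 11.25

With perfect complements, no substitution: consume in ratio x_1:x_2 = 1:2.
Budget: p_1·x_1 + p_2·2·x_1 = m, so (p_1 + 2·p_2)·x_1 = m.
Demand: x_1*(p_1,p_2,m) = m/(p_1 + 2·p_2), x_2* = 2·m/(p_1 + 2·p_2).
Set x_1* = 5.856 in the demand function and solve for p_1: p_1 = 11.25.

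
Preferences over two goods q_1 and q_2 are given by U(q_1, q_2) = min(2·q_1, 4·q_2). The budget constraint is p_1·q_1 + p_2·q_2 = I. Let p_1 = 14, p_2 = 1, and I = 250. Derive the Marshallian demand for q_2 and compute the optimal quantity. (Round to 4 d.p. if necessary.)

Demand: q_1*(p_1,p_2,I) = 4·I/(4·p_1 + 2·p_2), q_2* = 2·I/(4·p_1 + 2·p_2).
Here 4·14 + 2·1 = 58, giving q_2* = 8.6207.

q_2* = 8.6207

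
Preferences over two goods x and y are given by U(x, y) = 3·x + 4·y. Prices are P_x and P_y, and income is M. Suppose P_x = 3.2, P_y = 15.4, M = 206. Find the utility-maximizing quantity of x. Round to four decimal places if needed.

x* = 64.375

Linear utility — the consumer picks whichever good has higher MU/price: 3/3.2 = 0.9375 vs 4/15.4 = 0.2597.
x gives more utility per dollar, so spend all income on x: x* = M/P_x, y* = 0.
Numerically: x* = 64.375, y* = 0.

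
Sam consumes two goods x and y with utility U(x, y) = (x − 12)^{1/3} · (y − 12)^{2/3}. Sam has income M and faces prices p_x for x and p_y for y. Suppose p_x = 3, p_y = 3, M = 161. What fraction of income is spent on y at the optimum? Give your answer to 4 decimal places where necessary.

After buying the subsistence bundle (12, 12), a share 1/3 of the remaining income goes to x: x* = 12 + 1/3·(M − 12p_x − 12p_y)/p_x.
Discretionary income = 161 − 12·3 − 12·3 = 89; x* = 12 + 1/3·89/3 = 21.8889; y* = 12 + 2/3·89/3 = 31.7778.
Expenditure on y: 3·31.7778 = 95.3333; share = 0.5921.

share on y = 0.5921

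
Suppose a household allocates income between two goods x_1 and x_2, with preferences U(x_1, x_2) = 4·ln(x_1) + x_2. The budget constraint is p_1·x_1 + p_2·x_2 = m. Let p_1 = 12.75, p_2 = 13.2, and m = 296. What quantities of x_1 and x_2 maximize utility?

MU_x_1 = 4/x_1, MU_x_2 = 1. Tangency: 4/x_1 = p_1/p_2.
So x_1*(p_1,p_2) = 4·p_2/p_1, independent of income; and x_2* = (m − 4·p_2)/p_2.
At the given prices: x_1* = 4·13.2/12.75 = 4.1412, and x_2* = 18.4242.

x_1* = 4.1412, x_2* = 18.4242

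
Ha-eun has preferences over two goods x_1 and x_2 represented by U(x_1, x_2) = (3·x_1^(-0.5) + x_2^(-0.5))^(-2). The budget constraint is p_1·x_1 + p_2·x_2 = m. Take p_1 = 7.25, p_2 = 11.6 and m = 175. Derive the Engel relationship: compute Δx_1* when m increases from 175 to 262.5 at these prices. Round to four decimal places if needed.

Δx_1* = 7.7252

MRS = MU_x_1/MU_x_2 = 3·(x_2/x_1)^(1.5). Set equal to p_1/p_2.
Solve for the ratio: x_2/x_1 = [(1/3)·p_1/p_2]^(2/3).
Substitute x_2 = (x_2/x_1)·x_1 into the budget: x_1* = m/(p_1 + p_2·(x_2/x_1)).
Numerically x_2/x_1 = 0.35143, so x_1* = 175/(7.25 + 11.6·0.35143) = 15.4504.
At m' = 262.5: x_1* = 23.1756. Change: 23.1756 − 15.4504 = 7.7252.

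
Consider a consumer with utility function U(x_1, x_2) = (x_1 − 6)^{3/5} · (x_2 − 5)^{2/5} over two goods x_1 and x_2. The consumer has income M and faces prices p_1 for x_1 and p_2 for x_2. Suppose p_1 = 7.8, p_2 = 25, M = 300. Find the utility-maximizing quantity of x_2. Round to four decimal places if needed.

Let x_1' = x_1−6, x_2' = x_2−5. MRS = (3/2)·x_2'/x_1' = p_1/p_2.
After buying the subsistence bundle (6, 5), a share 0.6 of the remaining income goes to x_1: x_1* = 6 + 0.6·(M − 6p_1 − 5p_2)/p_1.
Discretionary income = 300 − 6·7.8 − 5·25 = 128.2; x_2* = 5 + 0.4·128.2/25 = 7.0512.

x_2* = 7.0512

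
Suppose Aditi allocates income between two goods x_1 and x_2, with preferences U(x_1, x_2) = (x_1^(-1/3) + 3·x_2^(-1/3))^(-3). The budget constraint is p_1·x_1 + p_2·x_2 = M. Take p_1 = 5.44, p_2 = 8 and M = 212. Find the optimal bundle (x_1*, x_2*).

x_1* = 11.102, x_2* = 18.9506

MRS = MU_x_1/MU_x_2 = (1/3)·(x_2/x_1)^(4/3). Set equal to p_1/p_2.
Solve for the ratio: x_2/x_1 = [3·p_1/p_2]^(0.75).
With the ratio pinned down, the budget gives x_1* = M/(p_1 + p_2·(x_2/x_1)) and x_2* = (x_2/x_1)·x_1*.
Numerically x_2/x_1 = 1.706957, so x_1* = 212/(5.44 + 8·1.706957) = 11.102 and x_2* = 1.706957·11.102 = 18.9506.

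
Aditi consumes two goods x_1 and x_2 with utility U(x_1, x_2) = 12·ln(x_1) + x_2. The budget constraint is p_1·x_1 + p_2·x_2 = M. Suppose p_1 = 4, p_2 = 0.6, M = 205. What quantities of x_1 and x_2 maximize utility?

Set MRS = p_1/p_2: (12/x_1)/1 = p_1/p_2.
So x_1*(p_1,p_2) = 12·p_2/p_1, independent of income; and x_2* = (M − 12·p_2)/p_2.
At the given prices: x_1* = 12·0.6/4 = 1.8, and x_2* = 329.6667.

x_1* = 1.8, x_2* = 329.6667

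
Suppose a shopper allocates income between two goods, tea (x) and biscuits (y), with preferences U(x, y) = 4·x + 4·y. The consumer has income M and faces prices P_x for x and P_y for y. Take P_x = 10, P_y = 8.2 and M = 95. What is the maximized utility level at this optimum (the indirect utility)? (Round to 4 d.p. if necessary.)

Perfect substitutes: compare marginal utility per dollar. 4/P_x vs 4/P_y → 0.4 vs 0.4878.
y gives more utility per dollar, so spend all income on y: y* = M/P_y, x* = 0.
Numerically: x* = 0, y* = 11.5854.
Utility at the optimum: U(0, 11.5854) = 46.3415.

V = 46.3415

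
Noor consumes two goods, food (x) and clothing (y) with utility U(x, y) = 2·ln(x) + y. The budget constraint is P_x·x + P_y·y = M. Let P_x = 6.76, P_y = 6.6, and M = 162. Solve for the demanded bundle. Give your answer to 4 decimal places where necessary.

MU_x = 2/x, MU_y = 1. Tangency: 2/x = P_x/P_y.
So x*(P_x,P_y) = 2·P_y/P_x, independent of income; and y* = (M − 2·P_y)/P_y.
At the given prices: x* = 2·6.6/6.76 = 1.9527, and y* = 22.5455.

x* = 1.9527, y* = 22.5455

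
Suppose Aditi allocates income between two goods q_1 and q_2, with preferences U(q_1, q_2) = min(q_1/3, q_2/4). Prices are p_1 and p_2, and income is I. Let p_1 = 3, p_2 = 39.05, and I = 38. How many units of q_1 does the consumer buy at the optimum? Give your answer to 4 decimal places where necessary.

Leontief preferences: the optimum is at the kink where q_1/3 = q_2/4, i.e. q_2 = (4/3)·q_1.
Budget: p_1·q_1 + p_2·(4/3)·q_1 = I, so (3·p_1 + 4·p_2)·q_1 = 3·I.
Demand: q_1*(p_1,p_2,I) = 3·I/(3·p_1 + 4·p_2), q_2* = 4·I/(3·p_1 + 4·p_2).
Here 3·3 + 4·39.05 = 165.2, giving q_1* = 0.6901.

q_1* = 0.6901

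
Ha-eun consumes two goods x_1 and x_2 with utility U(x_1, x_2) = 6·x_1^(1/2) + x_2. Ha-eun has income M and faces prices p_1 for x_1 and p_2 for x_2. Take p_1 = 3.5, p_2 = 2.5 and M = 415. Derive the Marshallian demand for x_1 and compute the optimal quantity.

Set MRS = p_1/p_2: 3·x_1^(−1/2) = p_1/p_2.
Solve: √x_1 = 3·p_2/p_1, so x_1*(p_1,p_2) = (3·p_2/p_1)², and x_2* = (M − p_1·x_1*)/p_2.
Plugging in: x_1* = (3·2.5/3.5)² = 4.5918.

x_1* = 4.5918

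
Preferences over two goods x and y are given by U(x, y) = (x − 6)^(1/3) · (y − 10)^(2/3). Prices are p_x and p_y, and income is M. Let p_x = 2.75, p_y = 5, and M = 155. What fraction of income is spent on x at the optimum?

share on x = 0.2968

This is Cobb-Douglas in (x−6, y−10): tangency gives 1/3·p_y·(y−10) = 2/3·p_x·(x−6).
After buying the subsistence bundle (6, 10), a share 1/3 of the remaining income goes to x: x* = 6 + 1/3·(M − 6p_x − 10p_y)/p_x.
Discretionary income = 155 − 6·2.75 − 10·5 = 88.5; x* = 6 + 1/3·88.5/2.75 = 16.7273; y* = 10 + 2/3·88.5/5 = 21.8.
Expenditure on x: 2.75·16.7273 = 46; share = 0.2968.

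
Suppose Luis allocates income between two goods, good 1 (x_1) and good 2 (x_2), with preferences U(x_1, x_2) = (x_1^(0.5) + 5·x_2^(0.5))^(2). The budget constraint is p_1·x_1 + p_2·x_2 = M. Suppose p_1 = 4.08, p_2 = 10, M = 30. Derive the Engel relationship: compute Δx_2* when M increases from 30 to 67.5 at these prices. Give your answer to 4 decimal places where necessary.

MRS = MU_x_1/MU_x_2 = (1/5)·(x_2/x_1)^(0.5). Set equal to p_1/p_2.
Hence x_2/x_1 = (5·p_1/p_2)^(1/(0.5)), i.e. raised to the 2 power.
Substitute x_2 = (x_2/x_1)·x_1 into the budget: x_1* = M/(p_1 + p_2·(x_2/x_1)).
Numerically x_2/x_1 = 4.1616, so x_1* = 30/(4.08 + 10·4.1616) = 0.6565 and x_2* = 4.1616·0.6565 = 2.7321.
At M' = 67.5: x_2* = 6.1473. Change: 6.1473 − 2.7321 = 3.4152.

Δx_2* = 3.4152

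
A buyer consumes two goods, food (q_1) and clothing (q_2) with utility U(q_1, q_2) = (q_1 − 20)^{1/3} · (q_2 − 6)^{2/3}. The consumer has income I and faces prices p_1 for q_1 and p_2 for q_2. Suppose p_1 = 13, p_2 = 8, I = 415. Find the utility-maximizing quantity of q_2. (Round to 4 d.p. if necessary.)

q_2* = 14.9167

Let q_1' = q_1−20, q_2' = q_2−6. MRS = (1/2)·q_2'/q_1' = p_1/p_2.
Substituting into the budget: q_1* = 20 + 1/3·(I − 20·p_1 − 6·p_2)/p_1, and q_2* = 6 + 2/3·(…)/p_2.
Discretionary income = 415 − 20·13 − 6·8 = 107; q_2* = 6 + 2/3·107/8 = 14.9167.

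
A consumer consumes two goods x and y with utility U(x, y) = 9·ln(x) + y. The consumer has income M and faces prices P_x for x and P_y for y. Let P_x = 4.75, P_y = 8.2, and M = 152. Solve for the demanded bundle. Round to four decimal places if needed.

x* = 15.5368, y* = 9.5366

Set MRS = P_x/P_y: (9/x)/1 = P_x/P_y.
So x*(P_x,P_y) = 9·P_y/P_x, independent of income; and y* = (M − 9·P_y)/P_y.
At the given prices: x* = 9·8.2/4.75 = 15.5368, and y* = 9.5366.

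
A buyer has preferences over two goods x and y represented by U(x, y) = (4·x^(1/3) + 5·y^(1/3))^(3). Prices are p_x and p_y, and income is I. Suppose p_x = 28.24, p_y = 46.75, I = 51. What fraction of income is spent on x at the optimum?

MU_x ∝ 4·x^(-2/3), MU_y ∝ 5·y^(-2/3), so MRS = (4/5)·(y/x)^(2/3) = p_x/p_y.
Hence y/x = ((5/4)·p_x/p_y)^(1/(2/3)), i.e. raised to the 1.5 power.
Substitute y = (y/x)·x into the budget: x* = I/(p_x + p_y·(y/x)).
Numerically y/x = 0.65613, so x* = 51/(28.24 + 46.75·0.65613) = 0.8657 and y* = 0.65613·0.8657 = 0.568.
Expenditure on x: 28.24·0.8657 = 24.4465; share = 0.4793.

share on x = 0.4793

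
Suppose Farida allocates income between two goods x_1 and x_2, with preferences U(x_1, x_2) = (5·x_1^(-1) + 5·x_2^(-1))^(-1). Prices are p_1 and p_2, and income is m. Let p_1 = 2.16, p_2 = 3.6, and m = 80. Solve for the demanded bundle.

MRS = MU_x_1/MU_x_2 = (x_2/x_1)^(2). Set equal to p_1/p_2.
Solve for the ratio: x_2/x_1 = [p_1/p_2]^(0.5).
Substitute x_2 = (x_2/x_1)·x_1 into the budget: x_1* = m/(p_1 + p_2·(x_2/x_1)).
Numerically x_2/x_1 = 0.774597, so x_1* = 80/(2.16 + 3.6·0.774597) = 16.1664 and x_2* = 0.774597·16.1664 = 12.5224.

x_1* = 16.1664, x_2* = 12.5224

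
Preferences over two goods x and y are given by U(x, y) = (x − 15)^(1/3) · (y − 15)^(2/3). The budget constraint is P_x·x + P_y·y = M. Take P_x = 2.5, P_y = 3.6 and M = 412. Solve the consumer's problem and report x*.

x* = 57.7333

MRS = (1/2)·(y−15)/(x−15). Tangency with P_x/P_y gives y−15 = 2·(P_x/P_y)·(x−15).
After buying the subsistence bundle (15, 15), a share 1/3 of the remaining income goes to x: x* = 15 + 1/3·(M − 15P_x − 15P_y)/P_x.
Discretionary income = 412 − 15·2.5 − 15·3.6 = 320.5; x* = 15 + 1/3·320.5/2.5 = 57.7333.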